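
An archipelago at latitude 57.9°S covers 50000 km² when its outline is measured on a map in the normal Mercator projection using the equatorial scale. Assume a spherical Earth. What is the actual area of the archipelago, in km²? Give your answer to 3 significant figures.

14100 km²

Mercator is conformal, so the point scale is isotropic: h = k = sec φ = 1/cos φ.
Areal scale = k² = sec²φ = 1/cos²(57.9°) = 1/0.5314² = 3.541.
True area = apparent / (areal scale) = 50000 / 3.541 ≈ 14100 km².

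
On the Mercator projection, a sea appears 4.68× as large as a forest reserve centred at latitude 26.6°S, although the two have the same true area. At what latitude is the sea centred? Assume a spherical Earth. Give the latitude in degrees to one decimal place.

On Mercator, (apparent₁)/(apparent₂) = sec²φ₁ / sec²φ₂ when true areas are equal.
cos²φ₂ / cos²φ₁ = 4.68  ⇒  cos φ₁ = cos 26.6° / √4.68 = 0.8942/2.163 = 0.4133.
φ₁ = arccos(0.4133) ≈ 65.6°.

65.6°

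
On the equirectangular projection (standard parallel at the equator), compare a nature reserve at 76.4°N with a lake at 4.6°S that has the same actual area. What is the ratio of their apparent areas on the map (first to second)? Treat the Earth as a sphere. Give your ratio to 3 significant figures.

Plate carrée maps x = Rλ, y = Rφ. The meridian scale is h = 1 and the parallel scale is k = 1/cos φ = sec φ.
Areal scale at 76.4°: h·k = 1.000 × 4.253 = 4.253.
Areal scale at 4.6°: h·k = 1.000 × 1.003 = 1.003.
Ratio = 4.253/1.003 ≈ 4.24.

4.24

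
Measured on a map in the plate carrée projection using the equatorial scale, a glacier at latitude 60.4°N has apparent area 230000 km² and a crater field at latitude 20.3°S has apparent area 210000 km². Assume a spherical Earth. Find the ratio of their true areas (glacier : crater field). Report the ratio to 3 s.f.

0.577

Plate carrée has h = 1 and k = sec φ, giving areal scale sec φ; true area = (apparent area) · cos φ.
True area of glacier: 230000 × cos(60.4°) = 230000 × 0.4939 = 113600 km².
True area of crater field: 210000 × cos(20.3°) = 210000 × 0.9379 = 197000 km².
Ratio = 113600 / 197000 ≈ 0.577.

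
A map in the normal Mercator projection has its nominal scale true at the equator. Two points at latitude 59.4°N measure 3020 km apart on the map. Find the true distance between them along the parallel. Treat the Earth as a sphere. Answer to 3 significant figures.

For Mercator, h = k = sec φ (a conformal cylindrical projection has a single point scale, 1/cos φ).
Along the parallel at 59.4°, map distances are exaggerated by k = sec 59.4° = 1.964.
True distance = 3020 / 1.964 = 3020 × cos 59.4° ≈ 1540 km.

1540 km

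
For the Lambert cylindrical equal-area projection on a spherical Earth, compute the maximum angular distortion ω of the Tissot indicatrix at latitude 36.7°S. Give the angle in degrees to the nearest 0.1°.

25.1°

The Lambert cylindrical equal-area projection is the cylindrical equal-area projection with its standard parallel at the equator (φ₀ = 0). A cylindrical equal-area projection with standard parallel φ₀ has meridian scale h = cos φ / cos φ₀ and parallel scale k = cos φ₀ / cos φ (so areas are preserved, h·k = 1).
At 36.7°: h = 0.8018, k = 1.247; principal scales a = 1.247, b = 0.8018.
sin(ω/2) = (a − b)/(a + b) = 0.4455/2.049 = 0.2174, so ω = 2 arcsin(0.2174) ≈ 25.1°.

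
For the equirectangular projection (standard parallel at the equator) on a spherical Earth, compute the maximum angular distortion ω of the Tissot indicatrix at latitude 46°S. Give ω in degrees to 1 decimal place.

In the plate carrée (x = Rλ, y = Rφ), meridians are true-scale (h = 1) and parallels are stretched by k = sec φ.
At 46°: h = 1.000, k = 1.440; principal scales a = 1.440, b = 1.000.
sin(ω/2) = (a − b)/(a + b) = 0.4396/2.440 = 0.1802, so ω = 2 arcsin(0.1802) ≈ 20.8°.

20.8°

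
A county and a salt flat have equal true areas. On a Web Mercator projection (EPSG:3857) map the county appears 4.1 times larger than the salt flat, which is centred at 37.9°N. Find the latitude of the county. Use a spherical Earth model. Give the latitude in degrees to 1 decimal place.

Mercator areal scale is sec²φ, so apparent-area ratio = sec²φ₁ / sec²φ₂ = cos²φ₂ / cos²φ₁.
cos²φ₂ / cos²φ₁ = 4.1  ⇒  cos φ₁ = cos 37.9° / √4.1 = 0.7891/2.025 = 0.3897.
φ₁ = arccos(0.3897) ≈ 67.1°.

67.1°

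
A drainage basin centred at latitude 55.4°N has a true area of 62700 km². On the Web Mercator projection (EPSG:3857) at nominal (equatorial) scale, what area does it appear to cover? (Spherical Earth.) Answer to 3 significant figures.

Mercator is conformal, so the point scale is isotropic: h = k = sec φ = 1/cos φ.
Areal scale = k² = sec²φ = 1/cos²(55.4°) = 1/0.5678² = 3.101.
Apparent area = 62700 × 3.101 ≈ 194000 km².

194000 km²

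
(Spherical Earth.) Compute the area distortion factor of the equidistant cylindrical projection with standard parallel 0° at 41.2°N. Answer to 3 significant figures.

Plate carrée maps x = Rλ, y = Rφ. The meridian scale is h = 1 and the parallel scale is k = 1/cos φ = sec φ.
Areal scale = h·k = 1 × sec φ; at 41.2°, h = 1.000, k = 1.329, so h·k = 1.329.

1.33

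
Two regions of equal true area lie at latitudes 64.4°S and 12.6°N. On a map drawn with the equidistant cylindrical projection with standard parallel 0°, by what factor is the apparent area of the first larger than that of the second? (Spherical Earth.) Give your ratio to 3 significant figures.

For the equirectangular projection with φ₀ = 0 (plate carrée), h = 1 along meridians and k = sec φ along parallels.
Areal scale at 64.4°: h·k = 1.000 × 2.314 = 2.314.
Areal scale at 12.6°: h·k = 1.000 × 1.025 = 1.025.
Ratio = 2.314/1.025 ≈ 2.26.

2.26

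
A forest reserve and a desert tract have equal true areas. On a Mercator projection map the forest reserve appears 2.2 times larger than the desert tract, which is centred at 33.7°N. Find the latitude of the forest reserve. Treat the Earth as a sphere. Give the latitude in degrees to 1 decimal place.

55.9°

Mercator areal scale is sec²φ, so apparent-area ratio = sec²φ₁ / sec²φ₂ = cos²φ₂ / cos²φ₁.
cos²φ₂ / cos²φ₁ = 2.2  ⇒  cos φ₁ = cos 33.7° / √2.2 = 0.8320/1.483 = 0.5609.
φ₁ = arccos(0.5609) ≈ 55.9°.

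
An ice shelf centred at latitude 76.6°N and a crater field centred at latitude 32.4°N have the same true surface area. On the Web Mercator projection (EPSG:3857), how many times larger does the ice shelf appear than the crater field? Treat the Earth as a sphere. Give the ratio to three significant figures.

13.3

Mercator areal scale is sec²φ.
At 76.6°: sec²(76.6°) = 1/0.2317² = 18.62.
At 32.4°: sec²(32.4°) = 1/0.8443² = 1.403.
Ratio = 18.62/1.403 = cos²(32.4°)/cos²(76.6°) ≈ 13.3.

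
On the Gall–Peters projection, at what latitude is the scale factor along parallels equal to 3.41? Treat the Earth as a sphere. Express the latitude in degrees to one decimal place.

78.0°

The Gall–Peters projection is cylindrical equal-area with φ₀ = 45°. A cylindrical equal-area projection with standard parallel φ₀ has meridian scale h = cos φ / cos φ₀ and parallel scale k = cos φ₀ / cos φ (so areas are preserved, h·k = 1).
k = cos φ₀ / cos φ = 3.41  ⇒  cos φ = cos 45° / 3.41 = 0.2074.
φ = arccos(0.2074) ≈ 78.0°.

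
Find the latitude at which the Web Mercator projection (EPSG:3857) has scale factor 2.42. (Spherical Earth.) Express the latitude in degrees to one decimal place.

Mercator scale is k = sec φ = 1/cos φ.
1/cos φ = 2.42  ⇒  cos φ = 0.4132  ⇒  φ = arccos(0.4132) ≈ 65.6°.

65.6°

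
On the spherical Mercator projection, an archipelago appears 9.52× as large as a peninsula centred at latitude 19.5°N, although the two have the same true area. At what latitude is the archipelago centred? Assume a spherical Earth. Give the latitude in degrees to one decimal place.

For equal true areas on Mercator, apparent areas scale as sec²φ, so the ratio is cos²φ₂ / cos²φ₁.
cos²φ₂ / cos²φ₁ = 9.52  ⇒  cos φ₁ = cos 19.5° / √9.52 = 0.9426/3.085 = 0.3055.
φ₁ = arccos(0.3055) ≈ 72.2°.

72.2°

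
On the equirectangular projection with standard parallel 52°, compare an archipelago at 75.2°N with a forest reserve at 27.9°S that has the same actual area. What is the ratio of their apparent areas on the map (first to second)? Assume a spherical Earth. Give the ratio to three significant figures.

The equidistant cylindrical projection with φ₀ = 52° has h = 1 (meridians true) and k = cos φ₀ / cos φ along parallels.
Areal scale at 75.2°: h·k = 1.000 × 2.410 = 2.410.
Areal scale at 27.9°: h·k = 1.000 × 0.6966 = 0.6966.
Ratio = 2.410/0.6966 ≈ 3.46.

3.46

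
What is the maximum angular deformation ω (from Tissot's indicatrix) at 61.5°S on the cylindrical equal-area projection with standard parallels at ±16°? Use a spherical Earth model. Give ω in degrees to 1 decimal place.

74.4°

Cylindrical equal-area (φ₀ = 16°): h = cos φ / cos 16° along meridians, k = cos 16° / cos φ along parallels; h·k = 1.
At 61.5°: h = 0.4964, k = 2.015; principal scales a = 2.015, b = 0.4964.
sin(ω/2) = (a − b)/(a + b) = 1.518/2.511 = 0.6046, so ω = 2 arcsin(0.6046) ≈ 74.4°.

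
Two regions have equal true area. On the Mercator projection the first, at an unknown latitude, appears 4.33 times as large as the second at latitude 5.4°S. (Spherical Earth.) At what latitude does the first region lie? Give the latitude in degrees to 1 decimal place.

On Mercator, (apparent₁)/(apparent₂) = sec²φ₁ / sec²φ₂ when true areas are equal.
cos²φ₂ / cos²φ₁ = 4.33  ⇒  cos φ₁ = cos 5.4° / √4.33 = 0.9956/2.081 = 0.4784.
φ₁ = arccos(0.4784) ≈ 61.4°.

61.4°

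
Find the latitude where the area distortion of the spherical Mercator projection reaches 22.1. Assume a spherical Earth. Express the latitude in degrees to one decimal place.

Mercator areal scale is sec²φ.
sec²φ = 22.1  ⇒  cos²φ = 0.04525  ⇒  cos φ = 0.2127.
φ = arccos(0.2127) ≈ 77.7°.

77.7°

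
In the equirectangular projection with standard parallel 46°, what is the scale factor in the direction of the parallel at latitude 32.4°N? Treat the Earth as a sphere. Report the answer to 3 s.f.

0.823

The equidistant cylindrical projection with φ₀ = 46° has h = 1 (meridians true) and k = cos φ₀ / cos φ along parallels.
k = cos 46° / cos 32.4° = 0.6947/0.8443 = 0.8227.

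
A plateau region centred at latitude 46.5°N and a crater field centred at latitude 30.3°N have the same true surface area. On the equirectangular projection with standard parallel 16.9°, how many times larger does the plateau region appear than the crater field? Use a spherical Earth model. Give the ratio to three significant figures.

1.25

In the equirectangular projection with standard parallel φ₀ = 16.9° (x = Rλ cos φ₀, y = Rφ), meridians are true-scale (h = 1) and the parallel scale is k = cos φ₀ / cos φ.
Areal scale at 46.5°: h·k = 1.000 × 1.390 = 1.390.
Areal scale at 30.3°: h·k = 1.000 × 1.108 = 1.108.
Ratio = 1.390/1.108 ≈ 1.25.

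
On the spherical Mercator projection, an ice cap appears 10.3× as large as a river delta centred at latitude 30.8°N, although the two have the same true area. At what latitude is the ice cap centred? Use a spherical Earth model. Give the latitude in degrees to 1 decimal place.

74.5°

For equal true areas on Mercator, apparent areas scale as sec²φ, so the ratio is cos²φ₂ / cos²φ₁.
cos²φ₂ / cos²φ₁ = 10.3  ⇒  cos φ₁ = cos 30.8° / √10.3 = 0.8590/3.209 = 0.2676.
φ₁ = arccos(0.2676) ≈ 74.5°.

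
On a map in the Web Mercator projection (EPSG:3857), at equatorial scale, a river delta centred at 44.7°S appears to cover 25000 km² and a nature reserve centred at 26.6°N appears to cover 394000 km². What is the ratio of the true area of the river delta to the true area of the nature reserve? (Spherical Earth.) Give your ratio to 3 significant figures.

Mercator's areal exaggeration is sec²φ; hence true area = (apparent area) · cos²φ.
True area of river delta: 25000 × cos²(44.7°) = 25000 × 0.5052 = 12630 km².
True area of nature reserve: 394000 × cos²(26.6°) = 394000 × 0.7995 = 315000 km².
Ratio = 12630 / 315000 ≈ 0.0401.

0.0401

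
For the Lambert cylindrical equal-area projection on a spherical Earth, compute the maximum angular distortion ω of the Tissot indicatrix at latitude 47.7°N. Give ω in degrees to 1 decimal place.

44.2°

The Lambert cylindrical equal-area projection is the cylindrical equal-area projection with its standard parallel at the equator (φ₀ = 0). Cylindrical equal-area (φ₀ = 0°): h = cos φ / cos 0° along meridians, k = cos 0° / cos φ along parallels; h·k = 1.
At 47.7°: h = 0.6730, k = 1.486; principal scales a = 1.486, b = 0.6730.
sin(ω/2) = (a − b)/(a + b) = 0.8128/2.159 = 0.3765, so ω = 2 arcsin(0.3765) ≈ 44.2°.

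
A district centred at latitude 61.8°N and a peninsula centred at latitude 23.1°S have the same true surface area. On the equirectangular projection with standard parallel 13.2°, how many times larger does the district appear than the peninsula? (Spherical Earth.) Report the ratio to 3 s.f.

In the equirectangular projection with standard parallel φ₀ = 13.2° (x = Rλ cos φ₀, y = Rφ), meridians are true-scale (h = 1) and the parallel scale is k = cos φ₀ / cos φ.
Areal scale at 61.8°: h·k = 1.000 × 2.060 = 2.060.
Areal scale at 23.1°: h·k = 1.000 × 1.058 = 1.058.
Ratio = 2.060/1.058 ≈ 1.95.

1.95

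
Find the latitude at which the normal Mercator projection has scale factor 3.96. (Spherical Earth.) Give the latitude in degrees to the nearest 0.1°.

75.4°

Mercator scale is k = sec φ = 1/cos φ.
1/cos φ = 3.96  ⇒  cos φ = 0.2525  ⇒  φ = arccos(0.2525) ≈ 75.4°.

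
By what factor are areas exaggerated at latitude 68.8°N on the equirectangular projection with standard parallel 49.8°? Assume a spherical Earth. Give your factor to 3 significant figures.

The equidistant cylindrical projection with φ₀ = 49.8° has h = 1 (meridians true) and k = cos φ₀ / cos φ along parallels.
Areal scale = h·k = 1 × cos φ₀ / cos φ; at 68.8°, h = 1.000, k = 1.785, so h·k = 1.785.

1.78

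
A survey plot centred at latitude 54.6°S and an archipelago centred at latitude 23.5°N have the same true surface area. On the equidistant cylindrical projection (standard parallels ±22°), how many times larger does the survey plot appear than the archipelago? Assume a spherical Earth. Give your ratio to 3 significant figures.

1.58

In the equirectangular projection with standard parallel φ₀ = 22° (x = Rλ cos φ₀, y = Rφ), meridians are true-scale (h = 1) and the parallel scale is k = cos φ₀ / cos φ.
Areal scale at 54.6°: h·k = 1.000 × 1.601 = 1.601.
Areal scale at 23.5°: h·k = 1.000 × 1.011 = 1.011.
Ratio = 1.601/1.011 ≈ 1.58.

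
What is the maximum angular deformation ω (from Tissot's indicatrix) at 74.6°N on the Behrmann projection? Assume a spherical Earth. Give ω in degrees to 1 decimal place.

111.8°

Behrmann is a cylindrical equal-area projection with standard parallels at ±30°. Cylindrical equal-area (φ₀ = 30°): h = cos φ / cos 30° along meridians, k = cos 30° / cos φ along parallels; h·k = 1.
At 74.6°: h = 0.3066, k = 3.261; principal scales a = 3.261, b = 0.3066.
sin(ω/2) = (a − b)/(a + b) = 2.955/3.568 = 0.8281, so ω = 2 arcsin(0.8281) ≈ 111.8°.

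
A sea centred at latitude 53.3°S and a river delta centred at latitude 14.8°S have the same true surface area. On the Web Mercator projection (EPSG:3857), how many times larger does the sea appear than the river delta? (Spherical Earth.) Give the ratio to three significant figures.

Mercator is conformal with k = sec φ, so areal scale = k² = sec²φ.
At 53.3°: sec²(53.3°) = 1/0.5976² = 2.800.
At 14.8°: sec²(14.8°) = 1/0.9668² = 1.070.
Ratio = 2.800/1.070 = cos²(14.8°)/cos²(53.3°) ≈ 2.62.

2.62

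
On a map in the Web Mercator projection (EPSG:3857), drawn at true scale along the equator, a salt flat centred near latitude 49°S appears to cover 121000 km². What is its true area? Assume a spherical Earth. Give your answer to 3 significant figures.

The Mercator projection is conformal; its linear scale factor is the same in every direction and equals sec φ = 1/cos φ.
Areal scale = k² = sec²φ = 1/cos²(49°) = 1/0.6561² = 2.323.
True area = apparent / (areal scale) = 121000 / 2.323 ≈ 52100 km².

52100 km²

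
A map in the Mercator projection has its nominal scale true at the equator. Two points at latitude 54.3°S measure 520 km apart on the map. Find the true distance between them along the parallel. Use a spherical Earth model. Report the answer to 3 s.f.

For Mercator, h = k = sec φ (a conformal cylindrical projection has a single point scale, 1/cos φ).
Along the parallel at 54.3°, map distances are exaggerated by k = sec 54.3° = 1.714.
True distance = 520 / 1.714 = 520 × cos 54.3° ≈ 303 km.

303 km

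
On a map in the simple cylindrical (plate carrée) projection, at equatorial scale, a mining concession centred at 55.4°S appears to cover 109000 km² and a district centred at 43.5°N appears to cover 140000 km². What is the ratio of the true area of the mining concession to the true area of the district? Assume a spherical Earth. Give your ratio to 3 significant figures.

0.609

Plate carrée has h = 1 and k = sec φ, giving areal scale sec φ; true area = (apparent area) · cos φ.
True area of mining concession: 109000 × cos(55.4°) = 109000 × 0.5678 = 61890 km².
True area of district: 140000 × cos(43.5°) = 140000 × 0.7254 = 101600 km².
Ratio = 61890 / 101600 ≈ 0.609.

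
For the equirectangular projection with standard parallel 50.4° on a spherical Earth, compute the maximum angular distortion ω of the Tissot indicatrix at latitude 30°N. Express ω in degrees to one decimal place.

17.5°

The equidistant cylindrical projection with φ₀ = 50.4° has h = 1 (meridians true) and k = cos φ₀ / cos φ along parallels.
At 30°: h = 1.000, k = 0.7360; principal scales a = 1.000, b = 0.7360.
sin(ω/2) = (a − b)/(a + b) = 0.2640/1.736 = 0.1521, so ω = 2 arcsin(0.1521) ≈ 17.5°.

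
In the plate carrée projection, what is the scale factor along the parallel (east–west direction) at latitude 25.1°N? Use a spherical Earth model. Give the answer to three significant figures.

1.10

In the plate carrée (x = Rλ, y = Rφ), meridians are true-scale (h = 1) and parallels are stretched by k = sec φ.
k = 1/cos 25.1° = 1/0.9056 = 1.104.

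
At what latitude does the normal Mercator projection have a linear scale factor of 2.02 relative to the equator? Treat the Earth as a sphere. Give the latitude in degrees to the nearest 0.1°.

60.3°

Mercator scale is k = sec φ = 1/cos φ.
1/cos φ = 2.02  ⇒  cos φ = 0.4950  ⇒  φ = arccos(0.4950) ≈ 60.3°.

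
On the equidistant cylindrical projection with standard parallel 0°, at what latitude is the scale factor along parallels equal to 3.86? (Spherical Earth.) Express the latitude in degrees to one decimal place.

75.0°

Plate carrée: h = 1, k = sec φ along parallels.
sec φ = 3.86  ⇒  cos φ = 0.2591  ⇒  φ ≈ 75.0°.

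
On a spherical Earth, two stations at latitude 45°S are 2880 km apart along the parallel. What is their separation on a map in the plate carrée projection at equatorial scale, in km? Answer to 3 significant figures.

For the equirectangular projection with φ₀ = 0 (plate carrée), h = 1 along meridians and k = sec φ along parallels.
Along the parallel, k = sec 45° = 1/0.7071 = 1.414.
Map distance = 2880 × 1.414 ≈ 4070 km.

4070 km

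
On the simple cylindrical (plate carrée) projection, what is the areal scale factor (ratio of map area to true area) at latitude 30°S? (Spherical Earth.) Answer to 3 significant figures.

In the plate carrée (x = Rλ, y = Rφ), meridians are true-scale (h = 1) and parallels are stretched by k = sec φ.
Areal scale = h·k = 1 × sec φ; at 30°, h = 1.000, k = 1.155, so h·k = 1.155.

1.15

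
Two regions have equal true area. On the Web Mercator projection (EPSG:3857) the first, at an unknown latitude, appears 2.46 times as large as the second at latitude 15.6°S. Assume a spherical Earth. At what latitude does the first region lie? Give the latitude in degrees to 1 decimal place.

For equal true areas on Mercator, apparent areas scale as sec²φ, so the ratio is cos²φ₂ / cos²φ₁.
cos²φ₂ / cos²φ₁ = 2.46  ⇒  cos φ₁ = cos 15.6° / √2.46 = 0.9632/1.568 = 0.6141.
φ₁ = arccos(0.6141) ≈ 52.1°.

52.1°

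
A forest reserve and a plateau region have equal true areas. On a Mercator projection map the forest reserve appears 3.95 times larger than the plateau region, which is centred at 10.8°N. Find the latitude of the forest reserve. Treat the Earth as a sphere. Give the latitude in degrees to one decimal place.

60.4°

Mercator areal scale is sec²φ, so apparent-area ratio = sec²φ₁ / sec²φ₂ = cos²φ₂ / cos²φ₁.
cos²φ₂ / cos²φ₁ = 3.95  ⇒  cos φ₁ = cos 10.8° / √3.95 = 0.9823/1.987 = 0.4942.
φ₁ = arccos(0.4942) ≈ 60.4°.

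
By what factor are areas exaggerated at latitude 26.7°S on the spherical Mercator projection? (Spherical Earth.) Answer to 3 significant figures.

For Mercator, h = k = sec φ (a conformal cylindrical projection has a single point scale, 1/cos φ).
Areal scale = k² = sec²φ = 1/cos²(26.7°) = 1/0.8934² = 1.253.

1.25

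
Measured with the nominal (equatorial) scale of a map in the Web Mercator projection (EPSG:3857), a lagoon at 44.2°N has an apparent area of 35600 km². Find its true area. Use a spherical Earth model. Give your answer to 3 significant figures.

The Mercator projection is conformal; its linear scale factor is the same in every direction and equals sec φ = 1/cos φ.
Areal scale = k² = sec²φ = 1/cos²(44.2°) = 1/0.7169² = 1.946.
True area = apparent / (areal scale) = 35600 / 1.946 ≈ 18300 km².

18300 km²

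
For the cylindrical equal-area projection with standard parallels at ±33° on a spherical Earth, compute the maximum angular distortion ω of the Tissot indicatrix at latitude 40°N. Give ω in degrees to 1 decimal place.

Cylindrical equal-area (φ₀ = 33°): h = cos φ / cos 33° along meridians, k = cos 33° / cos φ along parallels; h·k = 1.
At 40°: h = 0.9134, k = 1.095; principal scales a = 1.095, b = 0.9134.
sin(ω/2) = (a − b)/(a + b) = 0.1814/2.008 = 0.09033, so ω = 2 arcsin(0.09033) ≈ 10.4°.

10.4°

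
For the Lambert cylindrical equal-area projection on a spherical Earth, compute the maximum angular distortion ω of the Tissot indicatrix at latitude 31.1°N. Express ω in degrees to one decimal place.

The Lambert cylindrical equal-area projection is the cylindrical equal-area projection with its standard parallel at the equator (φ₀ = 0). For cylindrical equal-area with standard parallel φ₀, h = cos φ / cos φ₀ and k = cos φ₀ / cos φ, so h·k = 1.
At 31.1°: h = 0.8563, k = 1.168; principal scales a = 1.168, b = 0.8563.
sin(ω/2) = (a − b)/(a + b) = 0.3116/2.024 = 0.1539, so ω = 2 arcsin(0.1539) ≈ 17.7°.

17.7°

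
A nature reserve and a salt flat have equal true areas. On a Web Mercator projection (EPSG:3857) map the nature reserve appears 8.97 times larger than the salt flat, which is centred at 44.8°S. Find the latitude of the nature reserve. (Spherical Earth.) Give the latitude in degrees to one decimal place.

76.3°

Mercator areal scale is sec²φ, so apparent-area ratio = sec²φ₁ / sec²φ₂ = cos²φ₂ / cos²φ₁.
cos²φ₂ / cos²φ₁ = 8.97  ⇒  cos φ₁ = cos 44.8° / √8.97 = 0.7096/2.995 = 0.2369.
φ₁ = arccos(0.2369) ≈ 76.3°.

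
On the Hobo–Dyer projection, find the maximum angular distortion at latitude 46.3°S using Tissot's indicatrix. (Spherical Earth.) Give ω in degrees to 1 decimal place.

The Hobo–Dyer projection is cylindrical equal-area with φ₀ = 37.5°. A cylindrical equal-area projection with standard parallel φ₀ has meridian scale h = cos φ / cos φ₀ and parallel scale k = cos φ₀ / cos φ (so areas are preserved, h·k = 1).
At 46.3°: h = 0.8708, k = 1.148; principal scales a = 1.148, b = 0.8708.
sin(ω/2) = (a − b)/(a + b) = 0.2775/2.019 = 0.1374, so ω = 2 arcsin(0.1374) ≈ 15.8°.

15.8°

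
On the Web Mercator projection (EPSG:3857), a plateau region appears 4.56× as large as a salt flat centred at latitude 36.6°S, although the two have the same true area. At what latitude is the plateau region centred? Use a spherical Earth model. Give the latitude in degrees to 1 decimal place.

67.9°

For equal true areas on Mercator, apparent areas scale as sec²φ, so the ratio is cos²φ₂ / cos²φ₁.
cos²φ₂ / cos²φ₁ = 4.56  ⇒  cos φ₁ = cos 36.6° / √4.56 = 0.8028/2.135 = 0.3760.
φ₁ = arccos(0.3760) ≈ 67.9°.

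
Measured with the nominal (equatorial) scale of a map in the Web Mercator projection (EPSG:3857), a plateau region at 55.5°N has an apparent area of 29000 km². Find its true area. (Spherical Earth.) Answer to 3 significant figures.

Mercator is conformal, so the point scale is isotropic: h = k = sec φ = 1/cos φ.
Areal scale = k² = sec²φ = 1/cos²(55.5°) = 1/0.5664² = 3.117.
True area = apparent / (areal scale) = 29000 / 3.117 ≈ 9300 km².

9300 km²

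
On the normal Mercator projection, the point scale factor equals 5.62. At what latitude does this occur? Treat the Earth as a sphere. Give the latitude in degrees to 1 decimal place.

Mercator scale is k = sec φ = 1/cos φ.
1/cos φ = 5.62  ⇒  cos φ = 0.1779  ⇒  φ = arccos(0.1779) ≈ 79.8°.

79.8°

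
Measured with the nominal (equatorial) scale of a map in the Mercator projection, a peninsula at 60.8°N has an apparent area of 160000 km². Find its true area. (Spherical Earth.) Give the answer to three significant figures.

Mercator is conformal, so the point scale is isotropic: h = k = sec φ = 1/cos φ.
Areal scale = k² = sec²φ = 1/cos²(60.8°) = 1/0.4879² = 4.202.
True area = apparent / (areal scale) = 160000 / 4.202 ≈ 38100 km².

38100 km²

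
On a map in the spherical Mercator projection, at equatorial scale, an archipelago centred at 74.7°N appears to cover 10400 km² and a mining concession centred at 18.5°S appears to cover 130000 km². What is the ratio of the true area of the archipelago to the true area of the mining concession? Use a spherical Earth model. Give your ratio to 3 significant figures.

Since Mercator area scale is 1/cos²φ, the true area equals the apparent area multiplied by cos²φ.
True area of archipelago: 10400 × cos²(74.7°) = 10400 × 0.06963 = 724.1 km².
True area of mining concession: 130000 × cos²(18.5°) = 130000 × 0.8993 = 116900 km².
Ratio = 724.1 / 116900 ≈ 0.00619.

0.00619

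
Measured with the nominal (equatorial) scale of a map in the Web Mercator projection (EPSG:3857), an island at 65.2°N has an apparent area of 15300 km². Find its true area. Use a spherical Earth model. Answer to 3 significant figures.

The Mercator projection is conformal; its linear scale factor is the same in every direction and equals sec φ = 1/cos φ.
Areal scale = k² = sec²φ = 1/cos²(65.2°) = 1/0.4195² = 5.684.
True area = apparent / (areal scale) = 15300 / 5.684 ≈ 2690 km².

2690 km²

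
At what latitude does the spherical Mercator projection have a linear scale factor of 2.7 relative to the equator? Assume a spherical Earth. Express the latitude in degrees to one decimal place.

68.3°

Mercator scale is k = sec φ = 1/cos φ.
1/cos φ = 2.7  ⇒  cos φ = 0.3704  ⇒  φ = arccos(0.3704) ≈ 68.3°.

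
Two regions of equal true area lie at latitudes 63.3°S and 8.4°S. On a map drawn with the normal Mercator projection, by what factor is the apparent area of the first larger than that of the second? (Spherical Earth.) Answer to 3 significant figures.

4.85

Mercator areal scale is sec²φ.
At 63.3°: sec²(63.3°) = 1/0.4493² = 4.953.
At 8.4°: sec²(8.4°) = 1/0.9893² = 1.022.
Ratio = 4.953/1.022 = cos²(8.4°)/cos²(63.3°) ≈ 4.85.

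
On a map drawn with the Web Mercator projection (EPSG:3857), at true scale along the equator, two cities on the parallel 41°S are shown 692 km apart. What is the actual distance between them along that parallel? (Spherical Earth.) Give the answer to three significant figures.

522 km

Mercator is conformal, so the point scale is isotropic: h = k = sec φ = 1/cos φ.
Along the parallel at 41°, map distances are exaggerated by k = sec 41° = 1.325.
True distance = 692 / 1.325 = 692 × cos 41° ≈ 522 km.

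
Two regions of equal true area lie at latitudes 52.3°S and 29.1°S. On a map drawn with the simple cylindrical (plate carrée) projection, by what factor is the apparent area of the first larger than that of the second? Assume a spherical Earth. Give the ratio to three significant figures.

1.43

Plate carrée maps x = Rλ, y = Rφ. The meridian scale is h = 1 and the parallel scale is k = 1/cos φ = sec φ.
Areal scale at 52.3°: h·k = 1.000 × 1.635 = 1.635.
Areal scale at 29.1°: h·k = 1.000 × 1.144 = 1.144.
Ratio = 1.635/1.144 ≈ 1.43.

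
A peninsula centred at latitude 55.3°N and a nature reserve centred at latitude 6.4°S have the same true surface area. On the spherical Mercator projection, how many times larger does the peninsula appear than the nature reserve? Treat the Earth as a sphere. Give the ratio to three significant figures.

3.05

On Mercator, area is exaggerated by sec²φ = 1/cos²φ.
At 55.3°: sec²(55.3°) = 1/0.5693² = 3.086.
At 6.4°: sec²(6.4°) = 1/0.9938² = 1.013.
Ratio = 3.086/1.013 = cos²(6.4°)/cos²(55.3°) ≈ 3.05.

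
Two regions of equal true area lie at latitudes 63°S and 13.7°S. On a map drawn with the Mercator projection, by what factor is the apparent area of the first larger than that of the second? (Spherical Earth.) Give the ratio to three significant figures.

Mercator areal scale is sec²φ.
At 63°: sec²(63°) = 1/0.4540² = 4.852.
At 13.7°: sec²(13.7°) = 1/0.9715² = 1.059.
Ratio = 4.852/1.059 = cos²(13.7°)/cos²(63°) ≈ 4.58.

4.58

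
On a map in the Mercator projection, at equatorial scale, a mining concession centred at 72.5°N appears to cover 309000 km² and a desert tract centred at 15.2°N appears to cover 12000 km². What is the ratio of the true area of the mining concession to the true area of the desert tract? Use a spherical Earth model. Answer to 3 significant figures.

Since Mercator area scale is 1/cos²φ, the true area equals the apparent area multiplied by cos²φ.
True area of mining concession: 309000 × cos²(72.5°) = 309000 × 0.09042 = 27940 km².
True area of desert tract: 12000 × cos²(15.2°) = 12000 × 0.9313 = 11180 km².
Ratio = 27940 / 11180 ≈ 2.50.

2.50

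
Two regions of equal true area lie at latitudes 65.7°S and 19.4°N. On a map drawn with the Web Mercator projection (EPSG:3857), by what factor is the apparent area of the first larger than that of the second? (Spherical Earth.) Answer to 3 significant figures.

5.25

Mercator is conformal with k = sec φ, so areal scale = k² = sec²φ.
At 65.7°: sec²(65.7°) = 1/0.4115² = 5.905.
At 19.4°: sec²(19.4°) = 1/0.9432² = 1.124.
Ratio = 5.905/1.124 = cos²(19.4°)/cos²(65.7°) ≈ 5.25.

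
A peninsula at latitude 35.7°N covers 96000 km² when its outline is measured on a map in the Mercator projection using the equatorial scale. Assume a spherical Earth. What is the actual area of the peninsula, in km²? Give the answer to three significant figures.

63300 km²

For Mercator, h = k = sec φ (a conformal cylindrical projection has a single point scale, 1/cos φ).
Areal scale = k² = sec²φ = 1/cos²(35.7°) = 1/0.8121² = 1.516.
True area = apparent / (areal scale) = 96000 / 1.516 ≈ 63300 km².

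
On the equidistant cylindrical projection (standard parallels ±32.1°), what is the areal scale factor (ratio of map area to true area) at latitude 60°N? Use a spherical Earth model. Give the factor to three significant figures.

1.69

In the equirectangular projection with standard parallel φ₀ = 32.1° (x = Rλ cos φ₀, y = Rφ), meridians are true-scale (h = 1) and the parallel scale is k = cos φ₀ / cos φ.
Areal scale = h·k = 1 × cos φ₀ / cos φ; at 60°, h = 1.000, k = 1.694, so h·k = 1.694.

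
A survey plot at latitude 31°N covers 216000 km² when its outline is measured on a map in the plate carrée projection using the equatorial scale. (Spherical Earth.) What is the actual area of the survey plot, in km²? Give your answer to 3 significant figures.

185000 km²

Plate carrée maps x = Rλ, y = Rφ. The meridian scale is h = 1 and the parallel scale is k = 1/cos φ = sec φ.
Areal scale = h·k = 1 × sec φ; at 31°, h = 1.000, k = 1.167, so h·k = 1.167.
True area = apparent / (areal scale) = 216000 / 1.167 ≈ 185000 km².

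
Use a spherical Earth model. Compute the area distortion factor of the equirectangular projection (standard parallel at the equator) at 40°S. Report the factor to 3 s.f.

1.31

In the plate carrée (x = Rλ, y = Rφ), meridians are true-scale (h = 1) and parallels are stretched by k = sec φ.
Areal scale = h·k = 1 × sec φ; at 40°, h = 1.000, k = 1.305, so h·k = 1.305.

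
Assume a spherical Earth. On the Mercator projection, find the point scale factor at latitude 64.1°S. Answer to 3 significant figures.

For Mercator, h = k = sec φ (a conformal cylindrical projection has a single point scale, 1/cos φ).
k = 1/cos 64.1° = 1/0.4368 = 2.289.

2.29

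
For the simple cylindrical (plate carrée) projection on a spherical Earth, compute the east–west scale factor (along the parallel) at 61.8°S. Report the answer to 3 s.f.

2.12

For the equirectangular projection with φ₀ = 0 (plate carrée), h = 1 along meridians and k = sec φ along parallels.
k = 1/cos 61.8° = 1/0.4726 = 2.116.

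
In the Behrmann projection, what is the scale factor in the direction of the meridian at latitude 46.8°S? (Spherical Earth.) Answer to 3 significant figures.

0.790

Behrmann is a cylindrical equal-area projection with standard parallels at ±30°. Cylindrical equal-area (φ₀ = 30°): h = cos φ / cos 30° along meridians, k = cos 30° / cos φ along parallels; h·k = 1.
h = cos 46.8° / cos 30° = 0.6845/0.8660 = 0.7904.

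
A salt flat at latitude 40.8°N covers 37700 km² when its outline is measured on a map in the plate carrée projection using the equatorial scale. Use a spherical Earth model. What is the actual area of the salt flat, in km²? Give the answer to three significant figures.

28500 km²

Plate carrée maps x = Rλ, y = Rφ. The meridian scale is h = 1 and the parallel scale is k = 1/cos φ = sec φ.
Areal scale = h·k = 1 × sec φ; at 40.8°, h = 1.000, k = 1.321, so h·k = 1.321.
True area = apparent / (areal scale) = 37700 / 1.321 ≈ 28500 km².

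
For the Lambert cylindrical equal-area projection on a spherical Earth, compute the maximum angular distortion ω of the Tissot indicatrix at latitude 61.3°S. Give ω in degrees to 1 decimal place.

77.4°

The Lambert cylindrical equal-area projection is the cylindrical equal-area projection with its standard parallel at the equator (φ₀ = 0). A cylindrical equal-area projection with standard parallel φ₀ has meridian scale h = cos φ / cos φ₀ and parallel scale k = cos φ₀ / cos φ (so areas are preserved, h·k = 1).
At 61.3°: h = 0.4802, k = 2.082; principal scales a = 2.082, b = 0.4802.
sin(ω/2) = (a − b)/(a + b) = 1.602/2.563 = 0.6252, so ω = 2 arcsin(0.6252) ≈ 77.4°.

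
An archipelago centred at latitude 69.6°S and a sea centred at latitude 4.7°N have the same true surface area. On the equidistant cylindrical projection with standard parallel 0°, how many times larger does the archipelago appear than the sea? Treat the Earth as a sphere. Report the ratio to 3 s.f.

2.86

In the plate carrée (x = Rλ, y = Rφ), meridians are true-scale (h = 1) and parallels are stretched by k = sec φ.
Areal scale at 69.6°: h·k = 1.000 × 2.869 = 2.869.
Areal scale at 4.7°: h·k = 1.000 × 1.003 = 1.003.
Ratio = 2.869/1.003 ≈ 2.86.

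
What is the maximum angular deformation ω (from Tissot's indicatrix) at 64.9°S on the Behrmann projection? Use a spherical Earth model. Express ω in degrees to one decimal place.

75.6°

Behrmann is a cylindrical equal-area projection with standard parallels at ±30°. For cylindrical equal-area with standard parallel φ₀, h = cos φ / cos φ₀ and k = cos φ₀ / cos φ, so h·k = 1.
At 64.9°: h = 0.4898, k = 2.042; principal scales a = 2.042, b = 0.4898.
sin(ω/2) = (a − b)/(a + b) = 1.552/2.531 = 0.6130, so ω = 2 arcsin(0.6130) ≈ 75.6°.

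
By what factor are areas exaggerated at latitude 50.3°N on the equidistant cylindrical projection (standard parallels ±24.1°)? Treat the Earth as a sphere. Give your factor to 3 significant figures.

In the equirectangular projection with standard parallel φ₀ = 24.1° (x = Rλ cos φ₀, y = Rφ), meridians are true-scale (h = 1) and the parallel scale is k = cos φ₀ / cos φ.
Areal scale = h·k = 1 × cos φ₀ / cos φ; at 50.3°, h = 1.000, k = 1.429, so h·k = 1.429.

1.43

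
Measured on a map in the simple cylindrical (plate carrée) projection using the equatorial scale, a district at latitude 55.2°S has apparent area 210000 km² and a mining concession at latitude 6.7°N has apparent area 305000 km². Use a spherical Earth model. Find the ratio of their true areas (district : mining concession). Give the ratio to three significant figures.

0.396

On the plate carrée, areal scale = h·k = 1 × sec φ, so true area = apparent × cos φ.
True area of district: 210000 × cos(55.2°) = 210000 × 0.5707 = 119800 km².
True area of mining concession: 305000 × cos(6.7°) = 305000 × 0.9932 = 302900 km².
Ratio = 119800 / 302900 ≈ 0.396.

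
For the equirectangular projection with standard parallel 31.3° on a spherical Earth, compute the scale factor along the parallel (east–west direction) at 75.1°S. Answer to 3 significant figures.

3.32

With standard parallel φ₀ = 31.3°, the equirectangular projection gives x = Rλ cos φ₀, y = Rφ, so h = 1 and k = cos 31.3° / cos φ.
k = cos 31.3° / cos 75.1° = 0.8545/0.2571 = 3.323.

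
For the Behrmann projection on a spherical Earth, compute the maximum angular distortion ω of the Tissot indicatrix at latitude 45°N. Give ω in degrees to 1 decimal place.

23.1°

The Behrmann projection is cylindrical equal-area with φ₀ = 30°. Cylindrical equal-area (φ₀ = 30°): h = cos φ / cos 30° along meridians, k = cos 30° / cos φ along parallels; h·k = 1.
At 45°: h = 0.8165, k = 1.225; principal scales a = 1.225, b = 0.8165.
sin(ω/2) = (a − b)/(a + b) = 0.4082/2.041 = 0.2000, so ω = 2 arcsin(0.2000) ≈ 23.1°.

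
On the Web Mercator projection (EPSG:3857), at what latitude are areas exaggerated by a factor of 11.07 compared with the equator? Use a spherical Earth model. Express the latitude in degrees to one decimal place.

72.5°

Mercator areal scale is sec²φ.
sec²φ = 11.07  ⇒  cos²φ = 0.09033  ⇒  cos φ = 0.3006.
φ = arccos(0.3006) ≈ 72.5°.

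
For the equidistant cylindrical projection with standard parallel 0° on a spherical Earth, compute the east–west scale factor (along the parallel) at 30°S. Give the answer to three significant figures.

In the plate carrée (x = Rλ, y = Rφ), meridians are true-scale (h = 1) and parallels are stretched by k = sec φ.
k = 1/cos 30° = 1/0.8660 = 1.155.

1.15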